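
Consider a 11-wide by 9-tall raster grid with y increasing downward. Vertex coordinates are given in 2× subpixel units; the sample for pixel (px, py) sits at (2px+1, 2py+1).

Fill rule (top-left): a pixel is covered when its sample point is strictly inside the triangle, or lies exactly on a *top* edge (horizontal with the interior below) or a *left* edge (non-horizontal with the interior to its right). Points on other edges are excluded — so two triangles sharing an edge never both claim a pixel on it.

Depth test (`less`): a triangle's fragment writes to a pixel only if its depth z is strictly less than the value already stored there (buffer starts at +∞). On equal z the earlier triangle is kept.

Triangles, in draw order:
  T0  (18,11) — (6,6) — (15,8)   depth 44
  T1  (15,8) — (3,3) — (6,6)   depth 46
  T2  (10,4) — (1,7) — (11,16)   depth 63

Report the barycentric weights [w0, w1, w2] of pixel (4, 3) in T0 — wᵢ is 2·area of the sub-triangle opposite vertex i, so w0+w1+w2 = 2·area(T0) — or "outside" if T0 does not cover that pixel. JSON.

T0:
  2·area = 21
  edge (18, 11)→(6, 6): d=(-12,-5) top-left  bias=+0
  edge (6, 6)→(15, 8): d=(9,2) right/bottom  bias=-1
  edge (15, 8)→(18, 11): d=(3,3) right/bottom  bias=-1
    (4,3)@(9, 7): e=[3,3,15] → █
    (5,3)@(11, 7): e=[13,-1,9] → ·
    (4,4)@(9, 9): e=[-21,21,21] → ·
    (7,4)@(15, 9): e=[9,9,3] → █
    (8,4)@(17, 9): e=[19,5,-3] → ·
    (7,5)@(15, 11): e=[-15,27,9] → ·
  covered (2 px):
    · · · · · · · · · · ·
    · · · · · · · · · · ·
    · · · · · · · · · · ·
    · · · · █ · · · · · ·
    · · · · · · · █ · · ·
    · · · · · · · · · · ·
    · · · · · · · · · · ·
    · · · · · · · · · · ·
    · · · · · · · · · · ·
T1:
  2·area = 21  (B↔C swapped to make it positive)
  edge (15, 8)→(6, 6): d=(-9,-2) top-left  bias=+0
  edge (6, 6)→(3, 3): d=(-3,-3) top-left  bias=+0
  edge (3, 3)→(15, 8): d=(12,5) right/bottom  bias=-1
    (0,0)@(1, 1): e=[35,0,-14] → ·  [on edge]
    (1,1)@(3, 3): e=[21,0,0] → ·  [on edge]
    (2,2)@(5, 5): e=[7,0,14] → █  [on edge]
    (3,2)@(7, 5): e=[11,6,4] → █
    (4,2)@(9, 5): e=[15,12,-6] → ·
    (2,3)@(5, 7): e=[-11,-6,38] → ·
    (3,3)@(7, 7): e=[-7,0,28] → ·  [on edge]
    (5,3)@(11, 7): e=[1,12,8] → █
    (6,3)@(13, 7): e=[5,18,-2] → ·
    (4,4)@(9, 9): e=[-21,0,42] → ·  [on edge]
    (5,4)@(11, 9): e=[-17,6,32] → ·
    (5,5)@(11, 11): e=[-35,0,56] → ·  [on edge]
    (6,6)@(13, 13): e=[-49,0,70] → ·  [on edge]
    (7,7)@(15, 15): e=[-63,0,84] → ·  [on edge]
    (8,8)@(17, 17): e=[-77,0,98] → ·  [on edge]
  covered (3 px):
    · · · · · · · · · · ·
    · · · · · · · · · · ·
    · · █ █ · · · · · · ·
    · · · · · █ · · · · ·
    · · · · · · · · · · ·
    · · · · · · · · · · ·
    · · · · · · · · · · ·
    · · · · · · · · · · ·
    · · · · · · · · · · ·
T2:
  2·area = 111  (B↔C swapped to make it positive)
  edge (10, 4)→(11, 16): d=(1,12) right/bottom  bias=-1
  edge (11, 16)→(1, 7): d=(-10,-9) top-left  bias=+0
  edge (1, 7)→(10, 4): d=(9,-3) top-left  bias=+0
    (9,0)@(19, 1): e=[-111,222,0] → ·  [on edge]
    (6,1)@(13, 3): e=[-37,148,0] → ·  [on edge]
    (3,2)@(7, 5): e=[37,74,0] → █  [on edge]
    (4,2)@(9, 5): e=[13,92,6] → █
    (5,2)@(11, 5): e=[-11,110,12] → ·
    (0,3)@(1, 7): e=[111,0,0] → █  [on edge]
    (1,3)@(3, 7): e=[87,18,6] → █
    (2,3)@(5, 7): e=[63,36,12] → █
    (5,3)@(11, 7): e=[-9,90,30] → ·
    (0,4)@(1, 9): e=[113,-20,18] → ·
    (1,4)@(3, 9): e=[89,-2,24] → ·
    (2,4)@(5, 9): e=[65,16,30] → █
  covered (13 px):
    · · · · · · · · · · ·
    · · · · · · · · · · ·
    · · · █ █ · · · · · ·
    █ █ █ █ █ · · · · · ·
    · · █ █ █ · · · · · ·
    · · · █ █ · · · · · ·
    · · · · █ · · · · · ·
    · · · · · · · · · · ·
    · · · · · · · · · · ·

Answer: [3,15,3]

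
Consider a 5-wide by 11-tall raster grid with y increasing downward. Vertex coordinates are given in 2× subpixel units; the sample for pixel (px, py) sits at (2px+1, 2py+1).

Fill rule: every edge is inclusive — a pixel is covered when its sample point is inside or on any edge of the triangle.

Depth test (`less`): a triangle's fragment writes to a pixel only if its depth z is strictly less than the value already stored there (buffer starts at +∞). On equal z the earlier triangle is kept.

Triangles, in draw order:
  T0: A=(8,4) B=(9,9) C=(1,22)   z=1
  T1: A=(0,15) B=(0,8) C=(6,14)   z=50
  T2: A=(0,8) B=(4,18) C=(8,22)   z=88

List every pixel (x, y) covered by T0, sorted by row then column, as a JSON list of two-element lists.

T0:
  2·area = 53
  edge (8, 4)→(9, 9): d=(1,5) inclusive
  edge (9, 9)→(1, 22): d=(-8,13) inclusive
  edge (1, 22)→(8, 4): d=(7,-18) inclusive
    (3,3)@(7, 7): e=[8,42,3] → █
    (4,3)@(9, 7): e=[-2,16,39] → ·
    (3,4)@(7, 9): e=[10,26,17] → █
    (4,4)@(9, 9): e=[0,0,53] → █  [on edge]
    (3,5)@(7, 11): e=[12,10,31] → █
    (4,5)@(9, 11): e=[2,-16,67] → ·
    (2,6)@(5, 13): e=[24,20,9] → █
    (3,6)@(7, 13): e=[14,-6,45] → ·
    (2,7)@(5, 15): e=[26,4,23] → █
    (3,7)@(7, 15): e=[16,-22,59] → ·
    (1,8)@(3, 17): e=[38,14,1] → █
    (2,8)@(5, 17): e=[28,-12,37] → ·
  covered (7 px):
    · · · · ·
    · · · · ·
    · · · · ·
    · · · █ ·
    · · · █ █
    · · · █ ·
    · · █ · ·
    · · █ · ·
    · █ · · ·
    · · · · ·
    · · · · ·
T1:
  2·area = 42
  edge (0, 15)→(0, 8): d=(0,-7) inclusive
  edge (0, 8)→(6, 14): d=(6,6) inclusive
  edge (6, 14)→(0, 15): d=(-6,1) inclusive
    (0,4)@(1, 9): e=[7,0,35] → █  [on edge]
    (1,4)@(3, 9): e=[21,-12,33] → ·
    (0,5)@(1, 11): e=[7,12,23] → █
    (1,5)@(3, 11): e=[21,0,21] → █  [on edge]
    (2,5)@(5, 11): e=[35,-12,19] → ·
    (0,6)@(1, 13): e=[7,24,11] → █
    (2,6)@(5, 13): e=[35,0,7] → █  [on edge]
    (3,6)@(7, 13): e=[49,-12,5] → ·
    (0,7)@(1, 15): e=[7,36,-1] → ·
    (1,7)@(3, 15): e=[21,24,-3] → ·
    (2,7)@(5, 15): e=[35,12,-5] → ·
    (3,7)@(7, 15): e=[49,0,-7] → ·  [on edge]
    (4,8)@(9, 17): e=[63,0,-21] → ·  [on edge]
  covered (6 px):
    · · · · ·
    · · · · ·
    · · · · ·
    · · · · ·
    █ · · · ·
    █ █ · · ·
    █ █ █ · ·
    · · · · ·
    · · · · ·
    · · · · ·
    · · · · ·
T2:
  2·area = 24  (B↔C swapped to make it positive)
  edge (0, 8)→(8, 22): d=(8,14) inclusive
  edge (8, 22)→(4, 18): d=(-4,-4) inclusive
  edge (4, 18)→(0, 8): d=(-4,-10) inclusive
    (0,7)@(1, 15): e=[42,0,-18] → ·  [on edge]
    (1,7)@(3, 15): e=[14,8,2] → █
    (2,7)@(5, 15): e=[-14,16,22] → ·
    (1,8)@(3, 17): e=[30,0,-6] → ·  [on edge]
    (2,8)@(5, 17): e=[2,8,14] → █
    (3,8)@(7, 17): e=[-26,16,34] → ·
    (2,9)@(5, 19): e=[18,0,6] → █  [on edge]
    (3,9)@(7, 19): e=[-10,8,26] → ·
    (2,10)@(5, 21): e=[34,-8,-2] → ·
    (3,10)@(7, 21): e=[6,0,18] → █  [on edge]
    (4,10)@(9, 21): e=[-22,8,38] → ·
  covered (4 px):
    · · · · ·
    · · · · ·
    · · · · ·
    · · · · ·
    · · · · ·
    · · · · ·
    · · · · ·
    · █ · · ·
    · · █ · ·
    · · █ · ·
    · · · █ ·

Answer: [[3,3],[3,4],[4,4],[3,5],[2,6],[2,7],[1,8]]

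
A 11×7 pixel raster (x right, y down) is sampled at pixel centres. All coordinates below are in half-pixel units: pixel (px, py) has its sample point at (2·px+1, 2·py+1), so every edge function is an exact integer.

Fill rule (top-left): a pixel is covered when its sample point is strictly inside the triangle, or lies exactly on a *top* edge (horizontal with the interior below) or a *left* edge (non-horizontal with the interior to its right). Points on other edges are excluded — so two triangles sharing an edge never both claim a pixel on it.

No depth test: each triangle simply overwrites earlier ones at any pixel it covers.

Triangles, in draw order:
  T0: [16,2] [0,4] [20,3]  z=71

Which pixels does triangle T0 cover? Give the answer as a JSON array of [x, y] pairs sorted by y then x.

T0:
  2·area = 24  (B↔C swapped to make it positive)
  edge (16, 2)→(20, 3): d=(4,1) right/bottom  bias=-1
  edge (20, 3)→(0, 4): d=(-20,1) right/bottom  bias=-1
  edge (0, 4)→(16, 2): d=(16,-2) top-left  bias=+0
    (4,1)@(9, 3): e=[11,11,2] → █
    (5,1)@(11, 3): e=[9,9,6] → █
    (6,1)@(13, 3): e=[7,7,10] → █
    (7,1)@(15, 3): e=[5,5,14] → █
    (8,1)@(17, 3): e=[3,3,18] → █
    (9,1)@(19, 3): e=[1,1,22] → █
    (10,1)@(21, 3): e=[-1,-1,26] → ·
    (4,2)@(9, 5): e=[19,-29,34] → ·
    (5,2)@(11, 5): e=[17,-31,38] → ·
    (6,2)@(13, 5): e=[15,-33,42] → ·
    (7,2)@(15, 5): e=[13,-35,46] → ·
    (8,2)@(17, 5): e=[11,-37,50] → ·
  covered (6 px):
    · · · · · · · · · · ·
    · · · · █ █ █ █ █ █ ·
    · · · · · · · · · · ·
    · · · · · · · · · · ·
    · · · · · · · · · · ·
    · · · · · · · · · · ·
    · · · · · · · · · · ·

Final: [[4,1],[5,1],[6,1],[7,1],[8,1],[9,1]]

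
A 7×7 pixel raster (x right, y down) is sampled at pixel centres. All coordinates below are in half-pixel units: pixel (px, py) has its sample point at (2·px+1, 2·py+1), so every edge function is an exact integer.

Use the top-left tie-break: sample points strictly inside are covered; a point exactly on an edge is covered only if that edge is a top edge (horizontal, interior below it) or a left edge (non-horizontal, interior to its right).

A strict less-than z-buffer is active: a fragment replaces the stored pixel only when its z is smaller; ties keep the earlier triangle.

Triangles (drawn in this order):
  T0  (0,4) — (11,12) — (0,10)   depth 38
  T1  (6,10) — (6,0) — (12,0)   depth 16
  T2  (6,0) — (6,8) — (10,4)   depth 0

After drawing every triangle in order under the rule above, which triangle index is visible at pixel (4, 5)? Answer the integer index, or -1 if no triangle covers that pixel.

T0:
  2·area = 66
  edge (0, 4)→(11, 12): d=(11,8) right/bottom  bias=-1
  edge (11, 12)→(0, 10): d=(-11,-2) top-left  bias=+0
  edge (0, 10)→(0, 4): d=(0,-6) top-left  bias=+0
    (0,2)@(1, 5): e=[3,57,6] → █
    (1,2)@(3, 5): e=[-13,61,18] → ·
    (0,3)@(1, 7): e=[25,35,6] → █
    (1,3)@(3, 7): e=[9,39,18] → █
    (2,3)@(5, 7): e=[-7,43,30] → ·
    (0,4)@(1, 9): e=[47,13,6] → █
    (2,4)@(5, 9): e=[15,21,30] → █
    (3,4)@(7, 9): e=[-1,25,42] → ·
    (0,5)@(1, 11): e=[69,-9,6] → ·
    (1,5)@(3, 11): e=[53,-5,18] → ·
    (2,5)@(5, 11): e=[37,-1,30] → ·
    (3,5)@(7, 11): e=[21,3,42] → █
  covered (8 px):
    · · · · · · ·
    · · · · · · ·
    █ · · · · · ·
    █ █ · · · · ·
    █ █ █ · · · ·
    · · · █ █ · ·
    · · · · · · ·
T1:
  2·area = 60
  edge (6, 10)→(6, 0): d=(0,-10) top-left  bias=+0
  edge (6, 0)→(12, 0): d=(6,0) top-left  bias=+0
  edge (12, 0)→(6, 10): d=(-6,10) right/bottom  bias=-1
    (3,0)@(7, 1): e=[10,6,44] → █
    (4,0)@(9, 1): e=[30,6,24] → █
    (5,0)@(11, 1): e=[50,6,4] → █
    (6,0)@(13, 1): e=[70,6,-16] → ·
    (3,1)@(7, 3): e=[10,18,32] → █
    (5,1)@(11, 3): e=[50,18,-8] → ·
    (3,2)@(7, 5): e=[10,30,20] → █
    (4,2)@(9, 5): e=[30,30,0] → ·  [on edge]
    (3,3)@(7, 7): e=[10,42,8] → █
    (4,3)@(9, 7): e=[30,42,-12] → ·
    (3,4)@(7, 9): e=[10,54,-4] → ·
  covered (7 px):
    · · · █ █ █ ·
    · · · █ █ · ·
    · · · █ · · ·
    · · · █ · · ·
    · · · · · · ·
    · · · · · · ·
    · · · · · · ·
T2:
  2·area = 32  (B↔C swapped to make it positive)
  edge (6, 0)→(10, 4): d=(4,4) right/bottom  bias=-1
  edge (10, 4)→(6, 8): d=(-4,4) right/bottom  bias=-1
  edge (6, 8)→(6, 0): d=(0,-8) top-left  bias=+0
    (3,0)@(7, 1): e=[0,24,8] → ·  [on edge]
    (6,0)@(13, 1): e=[-24,0,56] → ·  [on edge]
    (3,1)@(7, 3): e=[8,16,8] → █
    (4,1)@(9, 3): e=[0,8,24] → ·  [on edge]
    (5,1)@(11, 3): e=[-8,0,40] → ·  [on edge]
    (3,2)@(7, 5): e=[16,8,8] → █
    (4,2)@(9, 5): e=[8,0,24] → ·  [on edge]
    (5,2)@(11, 5): e=[0,-8,40] → ·  [on edge]
    (3,3)@(7, 7): e=[24,0,8] → ·  [on edge]
    (6,3)@(13, 7): e=[0,-24,56] → ·  [on edge]
    (2,4)@(5, 9): e=[40,0,-8] → ·  [on edge]
    (1,5)@(3, 11): e=[56,0,-24] → ·  [on edge]
    (0,6)@(1, 13): e=[72,0,-40] → ·  [on edge]
  covered (2 px):
    · · · · · · ·
    · · · █ · · ·
    · · · █ · · ·
    · · · · · · ·
    · · · · · · ·
    · · · · · · ·
    · · · · · · ·

Z-buffer (winner per pixel, '.' = empty):
  . . . 1 1 1 .
  . . . 2 1 . .
  0 . . 2 . . .
  0 0 . 1 . . .
  0 0 0 . . . .
  . . . 0 0 . .
  . . . . . . .

Final: 0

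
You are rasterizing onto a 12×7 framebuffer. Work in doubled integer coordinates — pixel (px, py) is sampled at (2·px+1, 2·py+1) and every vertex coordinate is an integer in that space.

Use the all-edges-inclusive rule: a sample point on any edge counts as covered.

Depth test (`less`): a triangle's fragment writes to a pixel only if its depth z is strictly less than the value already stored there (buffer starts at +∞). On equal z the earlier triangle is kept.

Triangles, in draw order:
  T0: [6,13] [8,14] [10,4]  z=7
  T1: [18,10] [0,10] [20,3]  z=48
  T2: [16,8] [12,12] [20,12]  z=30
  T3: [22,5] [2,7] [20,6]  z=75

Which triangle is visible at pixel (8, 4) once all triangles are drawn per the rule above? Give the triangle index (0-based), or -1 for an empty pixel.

T0:
  2·area = 22  (B↔C swapped to make it positive)
  edge (6, 13)→(10, 4): d=(4,-9) inclusive
  edge (10, 4)→(8, 14): d=(-2,10) inclusive
  edge (8, 14)→(6, 13): d=(-2,-1) inclusive
    (4,3)@(9, 7): e=[3,4,15] → X
    (5,3)@(11, 7): e=[21,-16,17] → .
    (4,4)@(9, 9): e=[11,0,11] → X  [on edge]
    (5,4)@(11, 9): e=[29,-20,13] → .
    (3,5)@(7, 11): e=[1,16,5] → X
    (4,5)@(9, 11): e=[19,-4,7] → .
    (3,6)@(7, 13): e=[9,12,1] → X
    (4,6)@(9, 13): e=[27,-8,3] → .
  covered (4 px):
    . . . . . . . . . . . .
    . . . . . . . . . . . .
    . . . . . . . . . . . .
    . . . . X . . . . . . .
    . . . . X . . . . . . .
    . . . X . . . . . . . .
    . . . X . . . . . . . .
T1:
  2·area = 126
  edge (18, 10)→(0, 10): d=(-18,0) inclusive
  edge (0, 10)→(20, 3): d=(20,-7) inclusive
  edge (20, 3)→(18, 10): d=(-2,7) inclusive
    (7,2)@(15, 5): e=[90,5,31] → X
    (8,2)@(17, 5): e=[90,19,17] → X
    (9,2)@(19, 5): e=[90,33,3] → X
    (10,2)@(21, 5): e=[90,47,-11] → .
    (4,3)@(9, 7): e=[54,3,69] → X
    (5,3)@(11, 7): e=[54,17,55] → X
    (6,3)@(13, 7): e=[54,31,41] → X
    (9,3)@(19, 7): e=[54,73,-1] → .
    (1,4)@(3, 9): e=[18,1,107] → X
    (2,4)@(5, 9): e=[18,15,93] → X
    (3,4)@(7, 9): e=[18,29,79] → X
    (9,4)@(19, 9): e=[18,113,-5] → .
  covered (16 px):
    . . . . . . . . . . . .
    . . . . . . . . . . . .
    . . . . . . . X X X . .
    . . . . X X X X X . . .
    . X X X X X X X X . . .
    . . . . . . . . . . . .
    . . . . . . . . . . . .
T2:
  2·area = 32  (B↔C swapped to make it positive)
  edge (16, 8)→(20, 12): d=(4,4) inclusive
  edge (20, 12)→(12, 12): d=(-8,0) inclusive
  edge (12, 12)→(16, 8): d=(4,-4) inclusive
    (4,0)@(9, 1): e=[0,88,-56] → .  [on edge]
    (11,0)@(23, 1): e=[-56,88,0] → .  [on edge]
    (5,1)@(11, 3): e=[0,72,-40] → .  [on edge]
    (10,1)@(21, 3): e=[-40,72,0] → .  [on edge]
    (6,2)@(13, 5): e=[0,56,-24] → .  [on edge]
    (9,2)@(19, 5): e=[-24,56,0] → .  [on edge]
    (7,3)@(15, 7): e=[0,40,-8] → .  [on edge]
    (8,3)@(17, 7): e=[-8,40,0] → .  [on edge]
    (7,4)@(15, 9): e=[8,24,0] → X  [on edge]
    (8,4)@(17, 9): e=[0,24,8] → X  [on edge]
    (9,4)@(19, 9): e=[-8,24,16] → .
    (6,5)@(13, 11): e=[24,8,0] → X  [on edge]
    (9,5)@(19, 11): e=[0,8,24] → X  [on edge]
    (5,6)@(11, 13): e=[40,-8,0] → .  [on edge]
    (10,6)@(21, 13): e=[0,-8,40] → .  [on edge]
  covered (6 px):
    . . . . . . . . . . . .
    . . . . . . . . . . . .
    . . . . . . . . . . . .
    . . . . . . . . . . . .
    . . . . . . . X X . . .
    . . . . . . X X X X . .
    . . . . . . . . . . . .
T3:
  2·area = 16  (B↔C swapped to make it positive)
  edge (22, 5)→(20, 6): d=(-2,1) inclusive
  edge (20, 6)→(2, 7): d=(-18,1) inclusive
  edge (2, 7)→(22, 5): d=(20,-2) inclusive
  covered (0 px):
    . . . . . . . . . . . .
    . . . . . . . . . . . .
    . . . . . . . . . . . .
    . . . . . . . . . . . .
    . . . . . . . . . . . .
    . . . . . . . . . . . .
    . . . . . . . . . . . .

Z-buffer (winner per pixel, '.' = empty):
  . . . . . . . . . . . .
  . . . . . . . . . . . .
  . . . . . . . 1 1 1 . .
  . . . . 0 1 1 1 1 . . .
  . 1 1 1 0 1 1 2 2 . . .
  . . . 0 . . 2 2 2 2 . .
  . . . 0 . . . . . . . .

Result: 2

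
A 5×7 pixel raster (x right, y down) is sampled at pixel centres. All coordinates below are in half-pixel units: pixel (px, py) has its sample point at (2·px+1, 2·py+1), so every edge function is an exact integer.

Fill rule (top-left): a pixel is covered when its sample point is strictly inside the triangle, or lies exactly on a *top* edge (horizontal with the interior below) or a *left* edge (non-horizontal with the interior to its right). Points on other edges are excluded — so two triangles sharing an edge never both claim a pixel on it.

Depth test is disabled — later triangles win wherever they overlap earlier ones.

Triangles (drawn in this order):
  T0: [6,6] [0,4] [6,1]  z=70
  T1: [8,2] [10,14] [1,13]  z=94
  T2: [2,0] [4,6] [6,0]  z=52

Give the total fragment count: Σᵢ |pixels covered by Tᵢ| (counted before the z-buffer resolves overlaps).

T0:
  2·area = 30
  edge (6, 6)→(0, 4): d=(-6,-2) top-left  bias=+0
  edge (0, 4)→(6, 1): d=(6,-3) top-left  bias=+0
  edge (6, 1)→(6, 6): d=(0,5) right/bottom  bias=-1
    (1,1)@(3, 3): e=[12,3,15] → X
    (2,1)@(5, 3): e=[16,9,5] → X
    (3,1)@(7, 3): e=[20,15,-5] → .
    (1,2)@(3, 5): e=[0,15,15] → X  [on edge]
    (3,2)@(7, 5): e=[8,27,-5] → .
    (1,3)@(3, 7): e=[-12,27,15] → .
    (2,3)@(5, 7): e=[-8,33,5] → .
    (4,3)@(9, 7): e=[0,45,-15] → .  [on edge]
  covered (4 px):
    . . . . .
    . X X . .
    . X X . .
    . . . . .
    . . . . .
    . . . . .
    . . . . .
T1:
  2·area = 106
  edge (8, 2)→(10, 14): d=(2,12) right/bottom  bias=-1
  edge (10, 14)→(1, 13): d=(-9,-1) top-left  bias=+0
  edge (1, 13)→(8, 2): d=(7,-11) top-left  bias=+0
    (3,2)@(7, 5): e=[18,78,10] → X
    (4,2)@(9, 5): e=[-6,80,32] → .
    (2,3)@(5, 7): e=[46,58,2] → X
    (4,3)@(9, 7): e=[-2,62,46] → .
    (2,4)@(5, 9): e=[50,40,16] → X
    (4,4)@(9, 9): e=[2,44,60] → X
    (1,5)@(3, 11): e=[78,20,8] → X
    (0,6)@(1, 13): e=[106,0,0] → X  [on edge]
  covered (15 px):
    . . . . .
    . . . . .
    . . . X .
    . . X X .
    . . X X X
    . X X X X
    X X X X X
T2:
  2·area = 24  (B↔C swapped to make it positive)
  edge (2, 0)→(6, 0): d=(4,0) top-left  bias=+0
  edge (6, 0)→(4, 6): d=(-2,6) right/bottom  bias=-1
  edge (4, 6)→(2, 0): d=(-2,-6) top-left  bias=+0
    (1,0)@(3, 1): e=[4,16,4] → X
    (2,0)@(5, 1): e=[4,4,16] → X
    (3,0)@(7, 1): e=[4,-8,28] → .
    (1,1)@(3, 3): e=[12,12,0] → X  [on edge]
    (2,1)@(5, 3): e=[12,0,12] → .  [on edge]
    (1,2)@(3, 5): e=[20,8,-4] → .
    (1,4)@(3, 9): e=[36,0,-12] → .  [on edge]
    (2,4)@(5, 9): e=[36,-12,0] → .  [on edge]
  covered (3 px):
    . X X . .
    . X . . .
    . . . . .
    . . . . .
    . . . . .
    . . . . .
    . . . . .

Result: 22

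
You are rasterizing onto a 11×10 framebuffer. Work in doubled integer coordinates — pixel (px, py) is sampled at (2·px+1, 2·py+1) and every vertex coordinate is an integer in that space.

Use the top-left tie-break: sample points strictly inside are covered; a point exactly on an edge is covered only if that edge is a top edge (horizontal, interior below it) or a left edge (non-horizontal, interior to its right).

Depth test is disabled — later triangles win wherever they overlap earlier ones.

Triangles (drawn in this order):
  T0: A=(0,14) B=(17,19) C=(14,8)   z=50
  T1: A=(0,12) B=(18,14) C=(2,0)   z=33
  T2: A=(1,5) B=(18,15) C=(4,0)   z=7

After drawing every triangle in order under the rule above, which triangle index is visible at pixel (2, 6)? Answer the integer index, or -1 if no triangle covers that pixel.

T0:
  2·area = 172  (B↔C swapped to make it positive)
  edge (0, 14)→(14, 8): d=(14,-6) top-left  bias=+0
  edge (14, 8)→(17, 19): d=(3,11) right/bottom  bias=-1
  edge (17, 19)→(0, 14): d=(-17,-5) top-left  bias=+0
    (10,2)@(21, 5): e=[0,-86,258] → ·  [on edge]
    (6,4)@(13, 9): e=[8,14,150] → #
    (7,4)@(15, 9): e=[20,-8,160] → ·
    (3,5)@(7, 11): e=[0,86,86] → #  [on edge]
    (4,5)@(9, 11): e=[12,64,96] → #
    (5,5)@(11, 11): e=[24,42,106] → #
    (7,5)@(15, 11): e=[48,-2,126] → ·
    (1,6)@(3, 13): e=[4,136,32] → #
    (2,6)@(5, 13): e=[16,114,42] → #
    (7,6)@(15, 13): e=[76,4,92] → #
    (8,6)@(17, 13): e=[88,-18,102] → ·
    (1,7)@(3, 15): e=[32,142,-2] → ·
    (8,9)@(17, 19): e=[172,0,0] → ·  [on edge]
  covered (21 px):
    · · · · · · · · · · ·
    · · · · · · · · · · ·
    · · · · · · · · · · ·
    · · · · · · · · · · ·
    · · · · · · # · · · ·
    · · · # # # # · · · ·
    · # # # # # # # · · ·
    · · # # # # # # · · ·
    · · · · · # # # · · ·
    · · · · · · · · · · ·
T1:
  2·area = 220  (B↔C swapped to make it positive)
  edge (0, 12)→(2, 0): d=(2,-12) top-left  bias=+0
  edge (2, 0)→(18, 14): d=(16,14) right/bottom  bias=-1
  edge (18, 14)→(0, 12): d=(-18,-2) top-left  bias=+0
    (1,0)@(3, 1): e=[14,2,204] → #
    (2,0)@(5, 1): e=[38,-26,208] → ·
    (1,1)@(3, 3): e=[18,34,168] → #
    (2,1)@(5, 3): e=[42,6,172] → #
    (3,1)@(7, 3): e=[66,-22,176] → ·
    (1,2)@(3, 5): e=[22,66,132] → #
    (3,2)@(7, 5): e=[70,10,140] → #
    (4,2)@(9, 5): e=[94,-18,144] → ·
    (0,3)@(1, 7): e=[2,126,92] → #
    (4,3)@(9, 7): e=[98,14,108] → #
    (5,3)@(11, 7): e=[122,-14,112] → ·
    (0,4)@(1, 9): e=[6,158,56] → #
    (4,6)@(9, 13): e=[110,110,0] → #  [on edge]
  covered (28 px):
    · # · · · · · · · · ·
    · # # · · · · · · · ·
    · # # # · · · · · · ·
    # # # # # · · · · · ·
    # # # # # # · · · · ·
    # # # # # # # · · · ·
    · · · · # # # # · · ·
    · · · · · · · · · · ·
    · · · · · · · · · · ·
    · · · · · · · · · · ·
T2:
  2·area = 115  (B↔C swapped to make it positive)
  edge (1, 5)→(4, 0): d=(3,-5) top-left  bias=+0
  edge (4, 0)→(18, 15): d=(14,15) right/bottom  bias=-1
  edge (18, 15)→(1, 5): d=(-17,-10) top-left  bias=+0
    (1,1)@(3, 3): e=[4,57,54] → #
    (2,1)@(5, 3): e=[14,27,74] → #
    (3,1)@(7, 3): e=[24,-3,94] → ·
    (0,2)@(1, 5): e=[0,115,0] → #  [on edge]
    (3,2)@(7, 5): e=[30,25,60] → #
    (4,2)@(9, 5): e=[40,-5,80] → ·
    (0,3)@(1, 7): e=[6,143,-34] → ·
    (1,3)@(3, 7): e=[16,113,-14] → ·
    (2,3)@(5, 7): e=[26,83,6] → #
    (4,3)@(9, 7): e=[46,23,46] → #
    (5,3)@(11, 7): e=[56,-7,66] → ·
    (2,4)@(5, 9): e=[32,111,-28] → ·
  covered (13 px):
    · · · · · · · · · · ·
    · # # · · · · · · · ·
    # # # # · · · · · · ·
    · · # # # · · · · · ·
    · · · · # # · · · · ·
    · · · · · · # · · · ·
    · · · · · · · # · · ·
    · · · · · · · · · · ·
    · · · · · · · · · · ·
    · · · · · · · · · · ·

Z-buffer (winner per pixel, '.' = empty):
  . 1 . . . . . . . . .
  . 2 2 . . . . . . . .
  2 2 2 2 . . . . . . .
  1 1 2 2 2 . . . . . .
  1 1 1 1 2 2 0 . . . .
  1 1 1 1 1 1 2 . . . .
  . 0 0 0 1 1 1 2 . . .
  . . 0 0 0 0 0 0 . . .
  . . . . . 0 0 0 . . .
  . . . . . . . . . . .

Result: 0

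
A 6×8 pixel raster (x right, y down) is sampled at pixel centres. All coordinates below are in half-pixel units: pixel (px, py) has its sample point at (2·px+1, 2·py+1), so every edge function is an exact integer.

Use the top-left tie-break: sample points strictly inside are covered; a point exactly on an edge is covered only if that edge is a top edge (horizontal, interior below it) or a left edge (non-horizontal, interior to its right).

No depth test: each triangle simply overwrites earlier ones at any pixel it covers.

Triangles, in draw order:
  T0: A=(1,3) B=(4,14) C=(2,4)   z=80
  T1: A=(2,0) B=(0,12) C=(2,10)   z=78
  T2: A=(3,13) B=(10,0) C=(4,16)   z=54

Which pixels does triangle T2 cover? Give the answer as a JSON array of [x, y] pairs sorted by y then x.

T0:
  2·area = 8  (B↔C swapped to make it positive)
  edge (1, 3)→(2, 4): d=(1,1) right/bottom  bias=-1
  edge (2, 4)→(4, 14): d=(2,10) right/bottom  bias=-1
  edge (4, 14)→(1, 3): d=(-3,-11) top-left  bias=+0
    (0,1)@(1, 3): e=[0,8,0] → .  [on edge]
    (1,2)@(3, 5): e=[0,-8,16] → .  [on edge]
    (2,3)@(5, 7): e=[0,-24,32] → .  [on edge]
    (1,4)@(3, 9): e=[4,0,4] → .  [on edge]
    (3,4)@(7, 9): e=[0,-40,48] → .  [on edge]
    (4,5)@(9, 11): e=[0,-56,64] → .  [on edge]
    (5,6)@(11, 13): e=[0,-72,80] → .  [on edge]
  covered (0 px):
    . . . . . .
    . . . . . .
    . . . . . .
    . . . . . .
    . . . . . .
    . . . . . .
    . . . . . .
    . . . . . .
T1:
  2·area = 20  (B↔C swapped to make it positive)
  edge (2, 0)→(2, 10): d=(0,10) right/bottom  bias=-1
  edge (2, 10)→(0, 12): d=(-2,2) right/bottom  bias=-1
  edge (0, 12)→(2, 0): d=(2,-12) top-left  bias=+0
    (5,0)@(11, 1): e=[-90,0,110] → .  [on edge]
    (4,1)@(9, 3): e=[-70,0,90] → .  [on edge]
    (3,2)@(7, 5): e=[-50,0,70] → .  [on edge]
    (0,3)@(1, 7): e=[10,8,2] → X
    (1,3)@(3, 7): e=[-10,4,26] → .
    (2,3)@(5, 7): e=[-30,0,50] → .  [on edge]
    (0,4)@(1, 9): e=[10,4,6] → X
    (1,4)@(3, 9): e=[-10,0,30] → .  [on edge]
    (0,5)@(1, 11): e=[10,0,10] → .  [on edge]
  covered (2 px):
    . . . . . .
    . . . . . .
    . . . . . .
    X . . . . .
    X . . . . .
    . . . . . .
    . . . . . .
    . . . . . .
T2:
  2·area = 34
  edge (3, 13)→(10, 0): d=(7,-13) top-left  bias=+0
  edge (10, 0)→(4, 16): d=(-6,16) right/bottom  bias=-1
  edge (4, 16)→(3, 13): d=(-1,-3) top-left  bias=+0
    (0,3)@(1, 7): e=[-68,102,0] → .  [on edge]
    (3,3)@(7, 7): e=[10,6,18] → X
    (4,3)@(9, 7): e=[36,-26,24] → .
    (3,4)@(7, 9): e=[24,-6,16] → .
    (2,5)@(5, 11): e=[12,14,8] → X
    (3,5)@(7, 11): e=[38,-18,14] → .
    (1,6)@(3, 13): e=[0,34,0] → X  [on edge]
    (3,6)@(7, 13): e=[52,-30,12] → .
    (1,7)@(3, 15): e=[14,22,-2] → .
    (2,7)@(5, 15): e=[40,-10,4] → .
  covered (4 px):
    . . . . . .
    . . . . . .
    . . . . . .
    . . . X . .
    . . . . . .
    . . X . . .
    . X X . . .
    . . . . . .

Result: [[3,3],[2,5],[1,6],[2,6]]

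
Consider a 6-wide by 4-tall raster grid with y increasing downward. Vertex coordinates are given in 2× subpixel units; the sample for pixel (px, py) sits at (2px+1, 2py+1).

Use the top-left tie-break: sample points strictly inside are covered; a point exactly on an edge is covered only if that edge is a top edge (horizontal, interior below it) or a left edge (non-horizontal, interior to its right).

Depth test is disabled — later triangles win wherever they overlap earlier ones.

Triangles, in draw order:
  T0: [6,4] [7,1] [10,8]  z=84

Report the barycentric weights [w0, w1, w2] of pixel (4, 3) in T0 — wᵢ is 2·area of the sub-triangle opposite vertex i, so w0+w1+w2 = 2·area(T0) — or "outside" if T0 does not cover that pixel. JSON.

T0:
  2·area = 16
  edge (6, 4)→(7, 1): d=(1,-3) top-left  bias=+0
  edge (7, 1)→(10, 8): d=(3,7) right/bottom  bias=-1
  edge (10, 8)→(6, 4): d=(-4,-4) top-left  bias=+0
    (1,0)@(3, 1): e=[-12,28,0] → ·  [on edge]
    (3,0)@(7, 1): e=[0,0,16] → ·  [on edge]
    (2,1)@(5, 3): e=[-4,20,0] → ·  [on edge]
    (3,1)@(7, 3): e=[2,6,8] → #
    (4,1)@(9, 3): e=[8,-8,16] → ·
    (3,2)@(7, 5): e=[4,12,0] → #  [on edge]
    (4,2)@(9, 5): e=[10,-2,8] → ·
    (2,3)@(5, 7): e=[0,32,-16] → ·  [on edge]
    (3,3)@(7, 7): e=[6,18,-8] → ·
    (4,3)@(9, 7): e=[12,4,0] → #  [on edge]
    (5,3)@(11, 7): e=[18,-10,8] → ·
  covered (3 px):
    · · · · · ·
    · · · # · ·
    · · · # · ·
    · · · · # ·

Answer: [4,0,12]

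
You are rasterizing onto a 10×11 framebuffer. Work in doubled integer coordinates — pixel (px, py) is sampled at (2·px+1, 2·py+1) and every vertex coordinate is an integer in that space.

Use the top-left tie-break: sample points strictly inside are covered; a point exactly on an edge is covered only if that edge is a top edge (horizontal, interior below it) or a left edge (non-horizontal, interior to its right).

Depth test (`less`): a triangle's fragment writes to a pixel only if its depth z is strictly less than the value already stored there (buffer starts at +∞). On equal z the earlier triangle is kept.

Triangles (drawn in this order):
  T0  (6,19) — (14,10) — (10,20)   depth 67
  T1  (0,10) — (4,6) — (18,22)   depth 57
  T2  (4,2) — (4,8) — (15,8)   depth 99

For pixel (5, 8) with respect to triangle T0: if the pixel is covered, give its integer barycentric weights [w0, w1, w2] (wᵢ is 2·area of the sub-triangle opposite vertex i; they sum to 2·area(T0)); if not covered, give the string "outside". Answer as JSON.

T0:
  2·area = 44
  edge (6, 19)→(14, 10): d=(8,-9) top-left  bias=+0
  edge (14, 10)→(10, 20): d=(-4,10) right/bottom  bias=-1
  edge (10, 20)→(6, 19): d=(-4,-1) top-left  bias=+0
    (5,7)@(11, 15): e=[13,10,21] → #
    (6,7)@(13, 15): e=[31,-10,23] → ·
    (4,8)@(9, 17): e=[11,22,11] → #
    (6,8)@(13, 17): e=[47,-18,15] → ·
    (3,9)@(7, 19): e=[9,34,1] → #
    (5,9)@(11, 19): e=[45,-6,5] → ·
    (3,10)@(7, 21): e=[25,26,-7] → ·
    (4,10)@(9, 21): e=[43,6,-5] → ·
  covered (5 px):
    · · · · · · · · · ·
    · · · · · · · · · ·
    · · · · · · · · · ·
    · · · · · · · · · ·
    · · · · · · · · · ·
    · · · · · · · · · ·
    · · · · · · · · · ·
    · · · · · # · · · ·
    · · · · # # · · · ·
    · · · # # · · · · ·
    · · · · · · · · · ·
T1:
  2·area = 120
  edge (0, 10)→(4, 6): d=(4,-4) top-left  bias=+0
  edge (4, 6)→(18, 22): d=(14,16) right/bottom  bias=-1
  edge (18, 22)→(0, 10): d=(-18,-12) top-left  bias=+0
    (4,0)@(9, 1): e=[0,-150,270] → ·  [on edge]
    (3,1)@(7, 3): e=[0,-90,210] → ·  [on edge]
    (2,2)@(5, 5): e=[0,-30,150] → ·  [on edge]
    (1,3)@(3, 7): e=[0,30,90] → #  [on edge]
    (2,3)@(5, 7): e=[8,-2,114] → ·
    (0,4)@(1, 9): e=[0,90,30] → #  [on edge]
    (2,4)@(5, 9): e=[16,26,78] → #
    (3,4)@(7, 9): e=[24,-6,102] → ·
    (0,5)@(1, 11): e=[8,118,-6] → ·
    (1,5)@(3, 11): e=[16,86,18] → #
    (3,5)@(7, 11): e=[32,22,66] → #
    (4,5)@(9, 11): e=[40,-10,90] → ·
  covered (16 px):
    · · · · · · · · · ·
    · · · · · · · · · ·
    · · · · · · · · · ·
    · # · · · · · · · ·
    # # # · · · · · · ·
    · # # # · · · · · ·
    · · # # # · · · · ·
    · · · · # # · · · ·
    · · · · · # # · · ·
    · · · · · · · # · ·
    · · · · · · · · # ·
T2:
  2·area = 66  (B↔C swapped to make it positive)
  edge (4, 2)→(15, 8): d=(11,6) right/bottom  bias=-1
  edge (15, 8)→(4, 8): d=(-11,0) right/bottom  bias=-1
  edge (4, 8)→(4, 2): d=(0,-6) top-left  bias=+0
    (2,1)@(5, 3): e=[5,55,6] → #
    (3,1)@(7, 3): e=[-7,55,18] → ·
    (2,2)@(5, 5): e=[27,33,6] → #
    (3,2)@(7, 5): e=[15,33,18] → #
    (4,2)@(9, 5): e=[3,33,30] → #
    (5,2)@(11, 5): e=[-9,33,42] → ·
    (2,3)@(5, 7): e=[49,11,6] → #
    (5,3)@(11, 7): e=[13,11,42] → #
    (6,3)@(13, 7): e=[1,11,54] → #
    (7,3)@(15, 7): e=[-11,11,66] → ·
    (2,4)@(5, 9): e=[71,-11,6] → ·
    (3,4)@(7, 9): e=[59,-11,18] → ·
  covered (9 px):
    · · · · · · · · · ·
    · · # · · · · · · ·
    · · # # # · · · · ·
    · · # # # # # · · ·
    · · · · · · · · · ·
    · · · · · · · · · ·
    · · · · · · · · · ·
    · · · · · · · · · ·
    · · · · · · · · · ·
    · · · · · · · · · ·
    · · · · · · · · · ·

Final: [2,13,29]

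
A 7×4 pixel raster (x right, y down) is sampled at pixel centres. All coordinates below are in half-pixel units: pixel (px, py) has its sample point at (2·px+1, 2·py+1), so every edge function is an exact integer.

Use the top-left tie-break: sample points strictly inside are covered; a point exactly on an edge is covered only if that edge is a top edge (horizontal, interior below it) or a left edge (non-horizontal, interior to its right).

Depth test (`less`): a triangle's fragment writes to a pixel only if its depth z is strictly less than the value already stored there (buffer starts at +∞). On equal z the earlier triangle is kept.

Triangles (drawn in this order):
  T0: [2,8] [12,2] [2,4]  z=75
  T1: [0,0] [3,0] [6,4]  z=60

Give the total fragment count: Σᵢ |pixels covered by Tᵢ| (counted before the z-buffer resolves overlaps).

T0:
  2·area = 40  (B↔C swapped to make it positive)
  edge (2, 8)→(2, 4): d=(0,-4) top-left  bias=+0
  edge (2, 4)→(12, 2): d=(10,-2) top-left  bias=+0
  edge (12, 2)→(2, 8): d=(-10,6) right/bottom  bias=-1
    (3,1)@(7, 3): e=[20,0,20] → #  [on edge]
    (4,1)@(9, 3): e=[28,4,8] → #
    (5,1)@(11, 3): e=[36,8,-4] → ·
    (1,2)@(3, 5): e=[4,12,24] → #
    (2,2)@(5, 5): e=[12,16,12] → #
    (3,2)@(7, 5): e=[20,20,0] → ·  [on edge]
    (4,2)@(9, 5): e=[28,24,-12] → ·
    (1,3)@(3, 7): e=[4,32,4] → #
    (2,3)@(5, 7): e=[12,36,-8] → ·
  covered (5 px):
    · · · · · · ·
    · · · # # · ·
    · # # · · · ·
    · # · · · · ·
T1:
  2·area = 12
  edge (0, 0)→(3, 0): d=(3,0) top-left  bias=+0
  edge (3, 0)→(6, 4): d=(3,4) right/bottom  bias=-1
  edge (6, 4)→(0, 0): d=(-6,-4) top-left  bias=+0
    (1,0)@(3, 1): e=[3,3,6] → #
    (2,0)@(5, 1): e=[3,-5,14] → ·
    (1,1)@(3, 3): e=[9,9,-6] → ·
    (2,1)@(5, 3): e=[9,1,2] → #
    (3,1)@(7, 3): e=[9,-7,10] → ·
    (2,2)@(5, 5): e=[15,7,-10] → ·
  covered (2 px):
    · # · · · · ·
    · · # · · · ·
    · · · · · · ·
    · · · · · · ·

Final: 7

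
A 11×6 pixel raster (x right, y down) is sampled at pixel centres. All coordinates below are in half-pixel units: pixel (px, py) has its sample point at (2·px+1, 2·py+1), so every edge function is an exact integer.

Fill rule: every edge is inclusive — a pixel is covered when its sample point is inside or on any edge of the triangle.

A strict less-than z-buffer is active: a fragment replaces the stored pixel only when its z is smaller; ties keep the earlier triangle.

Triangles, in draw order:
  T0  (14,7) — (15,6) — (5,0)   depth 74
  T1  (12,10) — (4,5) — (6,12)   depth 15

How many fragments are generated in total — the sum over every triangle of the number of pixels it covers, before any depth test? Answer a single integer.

T0:
  2·area = 16  (B↔C swapped to make it positive)
  edge (14, 7)→(5, 0): d=(-9,-7) inclusive
  edge (5, 0)→(15, 6): d=(10,6) inclusive
  edge (15, 6)→(14, 7): d=(-1,1) inclusive
    (4,1)@(9, 3): e=[1,6,9] → X
    (5,1)@(11, 3): e=[15,-6,7] → .
    (4,2)@(9, 5): e=[-17,26,7] → .
    (6,2)@(13, 5): e=[11,2,3] → X
    (7,2)@(15, 5): e=[25,-10,1] → .
    (6,3)@(13, 7): e=[-7,22,1] → .
  covered (2 px):
    . . . . . . . . . . .
    . . . . X . . . . . .
    . . . . . . X . . . .
    . . . . . . . . . . .
    . . . . . . . . . . .
    . . . . . . . . . . .
T1:
  2·area = 46  (B↔C swapped to make it positive)
  edge (12, 10)→(6, 12): d=(-6,2) inclusive
  edge (6, 12)→(4, 5): d=(-2,-7) inclusive
  edge (4, 5)→(12, 10): d=(8,5) inclusive
    (2,3)@(5, 7): e=[32,3,11] → X
    (3,3)@(7, 7): e=[28,17,1] → X
    (4,3)@(9, 7): e=[24,31,-9] → .
    (10,3)@(21, 7): e=[0,115,-69] → .  [on edge]
    (2,4)@(5, 9): e=[20,-1,27] → .
    (3,4)@(7, 9): e=[16,13,17] → X
    (4,4)@(9, 9): e=[12,27,7] → X
    (5,4)@(11, 9): e=[8,41,-3] → .
    (7,4)@(15, 9): e=[0,69,-23] → .  [on edge]
    (3,5)@(7, 11): e=[4,9,33] → X
    (4,5)@(9, 11): e=[0,23,23] → X  [on edge]
    (5,5)@(11, 11): e=[-4,37,13] → .
  covered (6 px):
    . . . . . . . . . . .
    . . . . . . . . . . .
    . . . . . . . . . . .
    . . X X . . . . . . .
    . . . X X . . . . . .
    . . . X X . . . . . .

Result: 8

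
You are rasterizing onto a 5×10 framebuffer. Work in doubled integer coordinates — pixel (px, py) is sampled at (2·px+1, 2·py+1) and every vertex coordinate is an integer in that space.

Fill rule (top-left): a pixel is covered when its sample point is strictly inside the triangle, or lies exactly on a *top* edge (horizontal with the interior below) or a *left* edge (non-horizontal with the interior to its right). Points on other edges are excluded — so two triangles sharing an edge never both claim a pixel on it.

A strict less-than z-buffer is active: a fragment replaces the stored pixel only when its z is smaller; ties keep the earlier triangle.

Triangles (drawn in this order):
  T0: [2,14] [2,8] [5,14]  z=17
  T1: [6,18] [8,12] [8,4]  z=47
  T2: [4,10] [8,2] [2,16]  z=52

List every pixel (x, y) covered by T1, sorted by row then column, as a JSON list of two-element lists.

T0:
  2·area = 18
  edge (2, 14)→(2, 8): d=(0,-6) top-left  bias=+0
  edge (2, 8)→(5, 14): d=(3,6) right/bottom  bias=-1
  edge (5, 14)→(2, 14): d=(-3,0) right/bottom  bias=-1
    (1,5)@(3, 11): e=[6,3,9] → X
    (2,5)@(5, 11): e=[18,-9,9] → .
    (1,6)@(3, 13): e=[6,9,3] → X
    (2,6)@(5, 13): e=[18,-3,3] → .
    (1,7)@(3, 15): e=[6,15,-3] → .
  covered (2 px):
    . . . . .
    . . . . .
    . . . . .
    . . . . .
    . . . . .
    . X . . .
    . X . . .
    . . . . .
    . . . . .
    . . . . .
T1:
  2·area = 16  (B↔C swapped to make it positive)
  edge (6, 18)→(8, 4): d=(2,-14) top-left  bias=+0
  edge (8, 4)→(8, 12): d=(0,8) right/bottom  bias=-1
  edge (8, 12)→(6, 18): d=(-2,6) right/bottom  bias=-1
    (4,4)@(9, 9): e=[24,-8,0] → .  [on edge]
    (3,5)@(7, 11): e=[0,8,8] → X  [on edge]
    (4,5)@(9, 11): e=[28,-8,-4] → .
    (3,6)@(7, 13): e=[4,8,4] → X
    (4,6)@(9, 13): e=[32,-8,-8] → .
    (3,7)@(7, 15): e=[8,8,0] → .  [on edge]
  covered (2 px):
    . . . . .
    . . . . .
    . . . . .
    . . . . .
    . . . . .
    . . . X .
    . . . X .
    . . . . .
    . . . . .
    . . . . .
T2:
  2·area = 8
  edge (4, 10)→(8, 2): d=(4,-8) top-left  bias=+0
  edge (8, 2)→(2, 16): d=(-6,14) right/bottom  bias=-1
  edge (2, 16)→(4, 10): d=(2,-6) top-left  bias=+0
    (3,0)@(7, 1): e=[-12,20,0] → .  [on edge]
    (2,3)@(5, 7): e=[-4,12,0] → .  [on edge]
    (2,4)@(5, 9): e=[4,0,4] → .  [on edge]
    (1,6)@(3, 13): e=[4,4,0] → X  [on edge]
    (2,6)@(5, 13): e=[20,-24,12] → .
    (1,7)@(3, 15): e=[12,-8,4] → .
    (0,9)@(1, 19): e=[12,-4,0] → .  [on edge]
  covered (1 px):
    . . . . .
    . . . . .
    . . . . .
    . . . . .
    . . . . .
    . . . . .
    . X . . .
    . . . . .
    . . . . .
    . . . . .

Answer: [[3,5],[3,6]]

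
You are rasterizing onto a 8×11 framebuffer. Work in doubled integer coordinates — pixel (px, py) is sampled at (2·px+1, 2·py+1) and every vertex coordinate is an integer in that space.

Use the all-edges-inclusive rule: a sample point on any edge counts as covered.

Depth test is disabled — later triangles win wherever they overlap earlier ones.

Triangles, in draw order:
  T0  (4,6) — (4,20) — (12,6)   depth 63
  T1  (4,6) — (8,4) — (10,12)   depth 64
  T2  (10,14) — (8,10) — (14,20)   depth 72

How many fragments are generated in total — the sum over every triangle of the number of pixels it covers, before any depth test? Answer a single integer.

T0:
  2·area = 112  (B↔C swapped to make it positive)
  edge (4, 6)→(12, 6): d=(8,0) inclusive
  edge (12, 6)→(4, 20): d=(-8,14) inclusive
  edge (4, 20)→(4, 6): d=(0,-14) inclusive
    (2,3)@(5, 7): e=[8,90,14] → #
    (3,3)@(7, 7): e=[8,62,42] → #
    (4,3)@(9, 7): e=[8,34,70] → #
    (5,3)@(11, 7): e=[8,6,98] → #
    (6,3)@(13, 7): e=[8,-22,126] → ·
    (2,4)@(5, 9): e=[24,74,14] → #
    (5,4)@(11, 9): e=[24,-10,98] → ·
    (2,5)@(5, 11): e=[40,58,14] → #
    (5,5)@(11, 11): e=[40,-26,98] → ·
    (2,6)@(5, 13): e=[56,42,14] → #
    (4,6)@(9, 13): e=[56,-14,70] → ·
    (2,7)@(5, 15): e=[72,26,14] → #
  covered (14 px):
    · · · · · · · ·
    · · · · · · · ·
    · · · · · · · ·
    · · # # # # · ·
    · · # # # · · ·
    · · # # # · · ·
    · · # # · · · ·
    · · # · · · · ·
    · · # · · · · ·
    · · · · · · · ·
    · · · · · · · ·
T1:
  2·area = 36
  edge (4, 6)→(8, 4): d=(4,-2) inclusive
  edge (8, 4)→(10, 12): d=(2,8) inclusive
  edge (10, 12)→(4, 6): d=(-6,-6) inclusive
    (0,1)@(1, 3): e=[-18,54,0] → ·  [on edge]
    (1,2)@(3, 5): e=[-6,42,0] → ·  [on edge]
    (3,2)@(7, 5): e=[2,10,24] → #
    (4,2)@(9, 5): e=[6,-6,36] → ·
    (2,3)@(5, 7): e=[6,30,0] → #  [on edge]
    (4,3)@(9, 7): e=[14,-2,24] → ·
    (2,4)@(5, 9): e=[14,34,-12] → ·
    (3,4)@(7, 9): e=[18,18,0] → #  [on edge]
    (4,4)@(9, 9): e=[22,2,12] → #
    (5,4)@(11, 9): e=[26,-14,24] → ·
    (3,5)@(7, 11): e=[26,22,-12] → ·
    (4,5)@(9, 11): e=[30,6,0] → #  [on edge]
    (5,6)@(11, 13): e=[42,-6,0] → ·  [on edge]
    (6,7)@(13, 15): e=[54,-18,0] → ·  [on edge]
    (7,8)@(15, 17): e=[66,-30,0] → ·  [on edge]
  covered (6 px):
    · · · · · · · ·
    · · · · · · · ·
    · · · # · · · ·
    · · # # · · · ·
    · · · # # · · ·
    · · · · # · · ·
    · · · · · · · ·
    · · · · · · · ·
    · · · · · · · ·
    · · · · · · · ·
    · · · · · · · ·
T2:
  2·area = 4
  edge (10, 14)→(8, 10): d=(-2,-4) inclusive
  edge (8, 10)→(14, 20): d=(6,10) inclusive
  edge (14, 20)→(10, 14): d=(-4,-6) inclusive
    (2,2)@(5, 5): e=[-2,0,6] → ·  [on edge]
    (5,7)@(11, 15): e=[2,0,2] → #  [on edge]
    (6,7)@(13, 15): e=[10,-20,14] → ·
    (5,8)@(11, 17): e=[-2,12,-6] → ·
  covered (1 px):
    · · · · · · · ·
    · · · · · · · ·
    · · · · · · · ·
    · · · · · · · ·
    · · · · · · · ·
    · · · · · · · ·
    · · · · · · · ·
    · · · · · # · ·
    · · · · · · · ·
    · · · · · · · ·
    · · · · · · · ·

Result: 21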